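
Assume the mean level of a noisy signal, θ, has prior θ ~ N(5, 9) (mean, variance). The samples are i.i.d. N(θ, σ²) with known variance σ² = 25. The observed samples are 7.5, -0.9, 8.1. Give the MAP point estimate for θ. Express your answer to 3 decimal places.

n = 3; x̄ = (7.5 + (-0.9) + 8.1)/3 = 14.7/3 = 4.9.
For a Normal prior and Normal likelihood with known variance, the posterior is Normal; its mode equals its mean, the precision-weighted average.
Prior precision 1/σ₀² = 1/9; data precision n/σ² = 3/25 = 0.12.
θ̂ = ((1/9)·5 + 0.12·4.9) / (1/9 + 0.12) = (2573/2250)/(52/225) = 2573/520 ≈ 4.948.

θ̂_MAP = 4.948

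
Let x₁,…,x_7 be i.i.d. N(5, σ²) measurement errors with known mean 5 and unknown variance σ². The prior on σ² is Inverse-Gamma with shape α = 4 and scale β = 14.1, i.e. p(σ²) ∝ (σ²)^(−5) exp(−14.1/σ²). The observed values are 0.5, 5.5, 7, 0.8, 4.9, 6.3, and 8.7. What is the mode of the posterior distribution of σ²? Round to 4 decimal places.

Sum of squared deviations about the known mean: SS = (0.5−5)² + (5.5−5)² + (7−5)² + (0.8−5)² + (4.9−5)² + (6.3−5)² + (8.7−5)² = 57.53.
The Normal likelihood contributes (σ²)^(−n/2) exp(−SS/(2σ²)), so the posterior is Inverse-Gamma(α + n/2, β + SS/2) = Inverse-Gamma(7.5, 42.865).
The mode of Inverse-Gamma(a, b) is b/(a+1) = 42.865/8.5 ≈ 5.0429.

σ̂²_MAP = 5.0429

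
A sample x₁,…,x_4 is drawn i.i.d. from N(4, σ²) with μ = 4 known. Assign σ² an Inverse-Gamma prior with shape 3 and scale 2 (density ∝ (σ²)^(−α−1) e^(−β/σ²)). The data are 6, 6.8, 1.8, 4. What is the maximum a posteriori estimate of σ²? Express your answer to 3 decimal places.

Sum of squared deviations about the known mean: SS = (6−4)² + (6.8−4)² + (1.8−4)² + (4−4)² = 16.68.
The Normal likelihood contributes (σ²)^(−n/2) exp(−SS/(2σ²)), so the posterior is Inverse-Gamma(α + n/2, β + SS/2) = Inverse-Gamma(5, 10.34).
The mode of Inverse-Gamma(a, b) is b/(a+1) = 10.34/6 ≈ 1.723.

σ̂²_MAP = 1.723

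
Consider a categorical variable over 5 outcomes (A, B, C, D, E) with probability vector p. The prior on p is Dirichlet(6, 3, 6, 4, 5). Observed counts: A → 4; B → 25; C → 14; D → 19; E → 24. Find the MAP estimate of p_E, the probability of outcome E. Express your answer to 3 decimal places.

MAP estimate of p_E = 0.267

The posterior is Dirichlet(αᵢ + nᵢ) = Dirichlet(10, 28, 20, 23, 29).
For a Dirichlet(a₁,…,a_K) with all aᵢ > 1, the mode has j-th component (aⱼ − 1)/(Σaᵢ − K).
Here Σaᵢ = 110 and K = 5, so p_E = (29 − 1)/(110 − 5) = 28/105 ≈ 0.267.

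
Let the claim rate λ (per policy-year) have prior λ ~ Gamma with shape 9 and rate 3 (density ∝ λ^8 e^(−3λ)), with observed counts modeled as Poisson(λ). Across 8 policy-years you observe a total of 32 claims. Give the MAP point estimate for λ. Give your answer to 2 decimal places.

Σxᵢ = 32, n = 8.
Posterior ∝ λ^8e^(−3λ) · λ^32e^(−8λ) = λ^40e^(−11λ), i.e. Gamma(shape=41, rate=11).
The mode of a Gamma(a, b) with a ≥ 1 (shape–rate) is (a−1)/b = 40/11 ≈ 3.64.

λ̂_MAP = 3.64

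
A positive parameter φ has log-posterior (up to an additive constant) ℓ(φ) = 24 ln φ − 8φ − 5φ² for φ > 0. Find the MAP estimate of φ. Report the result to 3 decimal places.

ℓ'(φ) = 24/φ − 8 − 10φ. Setting this to zero and multiplying by φ: 10φ² + 8φ − 24 = 0.
φ = (−8 + √(8² + 4·10·24)) / (2·10) = (−8 + √1024) / 20 = (−8 + 32)/20 = 6/5.
ℓ''(φ) = −24/φ² − 10 < 0, confirming a maximum.

φ̂_MAP = 1.200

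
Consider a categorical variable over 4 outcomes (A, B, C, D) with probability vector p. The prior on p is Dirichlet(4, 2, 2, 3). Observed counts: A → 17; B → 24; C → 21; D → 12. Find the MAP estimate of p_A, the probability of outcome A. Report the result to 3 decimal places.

MAP estimate of p_A = 0.247

The posterior is Dirichlet(αᵢ + nᵢ) = Dirichlet(21, 26, 23, 15).
For a Dirichlet(a₁,…,a_K) with all aᵢ > 1, the mode has j-th component (aⱼ − 1)/(Σaᵢ − K).
Here Σaᵢ = 85 and K = 4, so p_A = (21 − 1)/(85 − 4) = 20/81 ≈ 0.247.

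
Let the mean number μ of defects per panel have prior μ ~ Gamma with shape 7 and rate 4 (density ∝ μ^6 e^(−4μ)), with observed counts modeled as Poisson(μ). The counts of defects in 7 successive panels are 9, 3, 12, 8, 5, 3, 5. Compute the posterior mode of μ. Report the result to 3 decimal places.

μ̂_MAP = 4.636

Σxᵢ = 9+3+12+8+5+3+5 = 45, with n = 7.
Posterior ∝ μ^6e^(−4μ) · μ^45e^(−7μ) = μ^51e^(−11μ), i.e. Gamma(shape=52, rate=11).
The mode of a Gamma(a, b) with a ≥ 1 (shape–rate) is (a−1)/b = 51/11 ≈ 4.636.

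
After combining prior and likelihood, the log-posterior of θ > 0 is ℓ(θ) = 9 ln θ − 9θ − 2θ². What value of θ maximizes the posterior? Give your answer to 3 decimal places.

ℓ'(θ) = 9/θ − 9 − 4θ. Setting this to zero and multiplying by θ: 4θ² + 9θ − 9 = 0.
θ = (−9 + √(9² + 4·4·9)) / (2·4) = (−9 + √225) / 8 = (−9 + 15)/8 = 3/4.
ℓ''(θ) = −9/θ² − 4 < 0, confirming a maximum.

θ̂_MAP = 0.750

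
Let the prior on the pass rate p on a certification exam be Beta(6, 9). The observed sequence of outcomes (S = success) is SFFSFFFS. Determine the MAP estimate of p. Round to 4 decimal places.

Prior: Beta(6, 9).
Data: 3 successes in 8 trials (from the sequence). The binomial likelihood contributes p^3(1−p)^5, so the posterior is Beta(6+3, 9+5) = Beta(9, 14).
For Beta(a, b) with a, b > 1 the mode is (a−1)/(a+b−2) = 8/21 ≈ 0.3810.

p̂_MAP = 0.3810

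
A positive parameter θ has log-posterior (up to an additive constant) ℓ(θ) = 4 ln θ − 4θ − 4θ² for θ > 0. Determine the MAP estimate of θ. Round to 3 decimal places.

θ̂_MAP = 0.500

ℓ'(θ) = 4/θ − 4 − 8θ. Setting this to zero and multiplying by θ: 8θ² + 4θ − 4 = 0.
θ = (−4 + √(4² + 4·8·4)) / (2·8) = (−4 + √144) / 16 = (−4 + 12)/16 = 1/2.
ℓ''(θ) = −4/θ² − 8 < 0, confirming a maximum.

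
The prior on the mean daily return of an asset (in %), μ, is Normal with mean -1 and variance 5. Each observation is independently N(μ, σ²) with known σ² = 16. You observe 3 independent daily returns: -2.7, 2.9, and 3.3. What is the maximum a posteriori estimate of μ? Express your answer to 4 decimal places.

μ̂_MAP = 0.0484

n = 3; x̄ = ((-2.7) + 2.9 + 3.3)/3 = 3.5/3 = 7/6 ≈ 1.1667.
For a Normal prior and Normal likelihood with known variance, the posterior is Normal; its mode equals its mean, the precision-weighted average.
Prior precision 1/σ₀² = 1/5 = 0.2; data precision n/σ² = 3/16 = 0.1875.
μ̂ = (0.2·(-1) + 0.1875·(7/6)) / (0.2 + 0.1875) = 0.01875/0.3875 = 3/62 ≈ 0.0484.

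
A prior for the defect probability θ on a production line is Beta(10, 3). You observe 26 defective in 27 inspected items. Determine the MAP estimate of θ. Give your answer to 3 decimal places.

Prior: Beta(10, 3).
Data: 26 successes in 27 trials. The binomial likelihood contributes θ^26(1−θ)^1, so the posterior is Beta(10+26, 3+1) = Beta(36, 4).
For Beta(a, b) with a, b > 1 the mode is (a−1)/(a+b−2) = 35/38 ≈ 0.921.

θ̂_MAP = 0.921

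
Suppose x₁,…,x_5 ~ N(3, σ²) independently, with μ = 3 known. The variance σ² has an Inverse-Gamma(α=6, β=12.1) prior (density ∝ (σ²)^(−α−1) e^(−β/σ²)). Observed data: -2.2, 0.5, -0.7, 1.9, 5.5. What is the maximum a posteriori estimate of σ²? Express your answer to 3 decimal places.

σ̂²_MAP = 4.139

Sum of squared deviations about the known mean: SS = (-2.2−3)² + (0.5−3)² + (-0.7−3)² + (1.9−3)² + (5.5−3)² = 54.44.
The Normal likelihood contributes (σ²)^(−n/2) exp(−SS/(2σ²)), so the posterior is Inverse-Gamma(α + n/2, β + SS/2) = Inverse-Gamma(8.5, 39.32).
The mode of Inverse-Gamma(a, b) is b/(a+1) = 39.32/9.5 ≈ 4.139.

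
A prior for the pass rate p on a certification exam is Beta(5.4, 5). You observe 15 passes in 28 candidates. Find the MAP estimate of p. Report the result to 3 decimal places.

p̂_MAP = 0.533

Prior: Beta(5.4, 5).
Data: 15 successes in 28 trials. The binomial likelihood contributes p^15(1−p)^13, so the posterior is Beta(5.4+15, 5+13) = Beta(20.4, 18).
For Beta(a, b) with a, b > 1 the mode is (a−1)/(a+b−2) = 19.4/36.4 ≈ 0.533.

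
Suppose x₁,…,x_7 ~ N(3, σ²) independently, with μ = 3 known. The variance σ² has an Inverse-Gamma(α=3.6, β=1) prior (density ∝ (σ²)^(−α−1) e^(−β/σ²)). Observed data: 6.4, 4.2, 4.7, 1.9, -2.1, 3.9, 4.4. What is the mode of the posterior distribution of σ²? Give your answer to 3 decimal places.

σ̂²_MAP = 2.956

Sum of squared deviations about the known mean: SS = (6.4−3)² + (4.2−3)² + (4.7−3)² + (1.9−3)² + (-2.1−3)² + (3.9−3)² + (4.4−3)² = 45.88.
The Normal likelihood contributes (σ²)^(−n/2) exp(−SS/(2σ²)), so the posterior is Inverse-Gamma(α + n/2, β + SS/2) = Inverse-Gamma(7.1, 23.94).
The mode of Inverse-Gamma(a, b) is b/(a+1) = 23.94/8.1 ≈ 2.956.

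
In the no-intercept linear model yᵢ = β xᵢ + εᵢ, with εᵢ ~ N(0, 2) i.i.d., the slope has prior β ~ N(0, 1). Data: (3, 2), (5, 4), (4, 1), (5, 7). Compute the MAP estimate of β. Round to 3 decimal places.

β̂_MAP = 0.844

log p(β | y) = −Σ(yᵢ − βxᵢ)²/(2·2) − β²/(2·1) + const.
Setting the derivative to zero: Σxᵢ(yᵢ − βxᵢ)/2 − β/1 = 0, so β = Σxᵢyᵢ / (Σxᵢ² + σ²/τ²).
Σxᵢyᵢ = 3·2 + 5·4 + 4·1 + 5·7 = 65; Σxᵢ² = 75; σ²/τ² = 2.
β̂_MAP = 65 / (75 + 2) = 65/77 ≈ 0.844.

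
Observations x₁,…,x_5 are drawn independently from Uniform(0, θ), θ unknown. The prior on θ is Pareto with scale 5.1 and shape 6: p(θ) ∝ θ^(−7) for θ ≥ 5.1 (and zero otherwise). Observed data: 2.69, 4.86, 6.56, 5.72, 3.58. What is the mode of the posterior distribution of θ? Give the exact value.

The Uniform(0, θ) likelihood is θ^(−n) for θ ≥ max(xᵢ), zero otherwise. Here max(xᵢ) = 6.56.
Posterior ∝ θ^(−7) · θ^(−5) = θ^(−12) on θ ≥ max(5.1, 6.56) = 6.56.
This density is strictly decreasing in θ, so the posterior mode lies at the lower boundary of the support.

θ̂_MAP = 6.56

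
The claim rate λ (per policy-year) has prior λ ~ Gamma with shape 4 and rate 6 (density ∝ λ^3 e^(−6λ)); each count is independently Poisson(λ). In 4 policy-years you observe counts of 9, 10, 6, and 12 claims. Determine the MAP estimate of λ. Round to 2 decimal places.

Σxᵢ = 9+10+6+12 = 37, with n = 4.
Posterior ∝ λ^3e^(−6λ) · λ^37e^(−4λ) = λ^40e^(−10λ), i.e. Gamma(shape=41, rate=10).
The mode of a Gamma(a, b) with a ≥ 1 (shape–rate) is (a−1)/b = 40/10 ≈ 4.00.

λ̂_MAP = 4.00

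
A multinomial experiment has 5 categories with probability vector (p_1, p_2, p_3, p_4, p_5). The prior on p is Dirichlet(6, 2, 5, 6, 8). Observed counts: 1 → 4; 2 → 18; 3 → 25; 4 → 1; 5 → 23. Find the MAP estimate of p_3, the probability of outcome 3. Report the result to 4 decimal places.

MAP estimate: 0.3118

The posterior is Dirichlet(αᵢ + nᵢ) = Dirichlet(10, 20, 30, 7, 31).
For a Dirichlet(a₁,…,a_K) with all aᵢ > 1, the mode has j-th component (aⱼ − 1)/(Σaᵢ − K).
Here Σaᵢ = 98 and K = 5, so p_3 = (30 − 1)/(98 − 5) = 29/93 ≈ 0.3118.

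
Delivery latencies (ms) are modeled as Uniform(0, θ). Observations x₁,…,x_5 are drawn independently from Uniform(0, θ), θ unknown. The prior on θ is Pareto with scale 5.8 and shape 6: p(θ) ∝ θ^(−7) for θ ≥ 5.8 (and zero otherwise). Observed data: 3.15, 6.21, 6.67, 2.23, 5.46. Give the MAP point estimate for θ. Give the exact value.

The Uniform(0, θ) likelihood is θ^(−n) for θ ≥ max(xᵢ), zero otherwise. Here max(xᵢ) = 6.67.
Posterior ∝ θ^(−7) · θ^(−5) = θ^(−12) on θ ≥ max(5.8, 6.67) = 6.67.
This density is strictly decreasing in θ, so the posterior mode lies at the lower boundary of the support.

θ̂_MAP = 6.67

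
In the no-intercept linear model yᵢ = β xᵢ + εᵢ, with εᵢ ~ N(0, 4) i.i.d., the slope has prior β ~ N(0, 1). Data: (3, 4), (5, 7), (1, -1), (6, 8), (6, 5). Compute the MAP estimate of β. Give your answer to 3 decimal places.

log p(β | y) = −Σ(yᵢ − βxᵢ)²/(2·4) − β²/(2·1) + const.
Setting the derivative to zero: Σxᵢ(yᵢ − βxᵢ)/4 − β/1 = 0, so β = Σxᵢyᵢ / (Σxᵢ² + σ²/τ²).
Σxᵢyᵢ = 3·4 + 5·7 + 1·(-1) + 6·8 + 6·5 = 124; Σxᵢ² = 107; σ²/τ² = 4.
β̂_MAP = 124 / (107 + 4) = 124/111 ≈ 1.117.

β̂_MAP = 1.117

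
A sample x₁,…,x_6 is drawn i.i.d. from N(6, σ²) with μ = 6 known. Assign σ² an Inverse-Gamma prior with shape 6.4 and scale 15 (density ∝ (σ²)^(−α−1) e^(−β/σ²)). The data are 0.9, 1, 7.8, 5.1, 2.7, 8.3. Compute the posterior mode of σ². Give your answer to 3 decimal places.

Sum of squared deviations about the known mean: SS = (0.9−6)² + (1−6)² + (7.8−6)² + (5.1−6)² + (2.7−6)² + (8.3−6)² = 71.24.
The Normal likelihood contributes (σ²)^(−n/2) exp(−SS/(2σ²)), so the posterior is Inverse-Gamma(α + n/2, β + SS/2) = Inverse-Gamma(9.4, 50.62).
The mode of Inverse-Gamma(a, b) is b/(a+1) = 50.62/10.4 ≈ 4.867.

σ̂²_MAP = 4.867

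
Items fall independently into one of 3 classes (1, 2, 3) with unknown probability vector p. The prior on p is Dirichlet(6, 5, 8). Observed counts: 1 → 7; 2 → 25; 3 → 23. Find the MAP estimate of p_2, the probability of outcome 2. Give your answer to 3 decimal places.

MAP estimate: 0.408

The posterior is Dirichlet(αᵢ + nᵢ) = Dirichlet(13, 30, 31).
For a Dirichlet(a₁,…,a_K) with all aᵢ > 1, the mode has j-th component (aⱼ − 1)/(Σaᵢ − K).
Here Σaᵢ = 74 and K = 3, so p_2 = (30 − 1)/(74 − 3) = 29/71 ≈ 0.408.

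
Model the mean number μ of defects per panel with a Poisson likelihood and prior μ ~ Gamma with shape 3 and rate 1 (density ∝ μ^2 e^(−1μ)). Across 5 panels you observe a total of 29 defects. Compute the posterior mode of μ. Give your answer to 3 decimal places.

Σxᵢ = 29, n = 5.
Posterior ∝ μ^2e^(−1μ) · μ^29e^(−5μ) = μ^31e^(−6μ), i.e. Gamma(shape=32, rate=6).
The mode of a Gamma(a, b) with a ≥ 1 (shape–rate) is (a−1)/b = 31/6 ≈ 5.167.

μ̂_MAP = 5.167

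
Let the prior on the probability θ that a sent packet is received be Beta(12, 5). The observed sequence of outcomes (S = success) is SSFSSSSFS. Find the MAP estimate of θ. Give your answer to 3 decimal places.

θ̂_MAP = 0.750

Prior: Beta(12, 5).
Data: 7 successes in 9 trials (from the sequence). The binomial likelihood contributes θ^7(1−θ)^2, so the posterior is Beta(12+7, 5+2) = Beta(19, 7).
For Beta(a, b) with a, b > 1 the mode is (a−1)/(a+b−2) = 18/24 ≈ 0.750.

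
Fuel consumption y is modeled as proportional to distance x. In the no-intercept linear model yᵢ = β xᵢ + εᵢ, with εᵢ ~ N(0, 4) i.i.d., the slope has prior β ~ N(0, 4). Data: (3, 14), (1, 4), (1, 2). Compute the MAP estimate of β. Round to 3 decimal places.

log p(β | y) = −Σ(yᵢ − βxᵢ)²/(2·4) − β²/(2·4) + const.
Setting the derivative to zero: Σxᵢ(yᵢ − βxᵢ)/4 − β/4 = 0, so β = Σxᵢyᵢ / (Σxᵢ² + σ²/τ²).
Σxᵢyᵢ = 3·14 + 1·4 + 1·2 = 48; Σxᵢ² = 11; σ²/τ² = 1.
β̂_MAP = 48 / (11 + 1) = 48/12 ≈ 4.000.

β̂_MAP = 4.000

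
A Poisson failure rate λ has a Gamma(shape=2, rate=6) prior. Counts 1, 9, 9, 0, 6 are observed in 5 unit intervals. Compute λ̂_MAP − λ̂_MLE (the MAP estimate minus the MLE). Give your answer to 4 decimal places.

MAP − MLE = -2.6364

Σxᵢ = 25. Posterior is Gamma(27, 11); MAP = (27−1)/11 = 26/11 ≈ 2.36364.
MLE = x̄ = 25/5 ≈ 5.00000.
Difference = 26/11 − 25/5 = -29/11 ≈ -2.6364.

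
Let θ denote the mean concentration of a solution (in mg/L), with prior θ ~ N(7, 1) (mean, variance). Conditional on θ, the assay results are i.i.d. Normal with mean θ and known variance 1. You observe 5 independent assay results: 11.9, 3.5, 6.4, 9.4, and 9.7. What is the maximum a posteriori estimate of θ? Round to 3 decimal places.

θ̂_MAP = 7.983

n = 5; x̄ = (11.9 + 3.5 + 6.4 + 9.4 + 9.7)/5 = 40.9/5 = 8.18.
For a Normal prior and Normal likelihood with known variance, the posterior is Normal; its mode equals its mean, the precision-weighted average.
Prior precision 1/σ₀² = 1/1 = 1; data precision n/σ² = 5/1 = 5.
θ̂ = (1·7 + 5·8.18) / (1 + 5) = 47.9/6 = 479/60 ≈ 7.983.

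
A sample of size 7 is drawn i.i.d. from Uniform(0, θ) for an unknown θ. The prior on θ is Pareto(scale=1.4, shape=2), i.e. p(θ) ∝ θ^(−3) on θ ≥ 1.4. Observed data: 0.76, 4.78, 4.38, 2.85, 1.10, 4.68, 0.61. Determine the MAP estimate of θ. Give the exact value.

θ̂_MAP = 4.78

The Uniform(0, θ) likelihood is θ^(−n) for θ ≥ max(xᵢ), zero otherwise. Here max(xᵢ) = 4.78.
Posterior ∝ θ^(−3) · θ^(−7) = θ^(−10) on θ ≥ max(1.4, 4.78) = 4.78.
This density is strictly decreasing in θ, so the posterior mode lies at the lower boundary of the support.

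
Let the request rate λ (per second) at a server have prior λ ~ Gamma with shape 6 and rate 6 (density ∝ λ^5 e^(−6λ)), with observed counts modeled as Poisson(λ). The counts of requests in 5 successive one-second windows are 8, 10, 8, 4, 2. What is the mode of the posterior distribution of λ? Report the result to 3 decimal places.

λ̂_MAP = 3.364

Σxᵢ = 8+10+8+4+2 = 32, with n = 5.
Posterior ∝ λ^5e^(−6λ) · λ^32e^(−5λ) = λ^37e^(−11λ), i.e. Gamma(shape=38, rate=11).
The mode of a Gamma(a, b) with a ≥ 1 (shape–rate) is (a−1)/b = 37/11 ≈ 3.364.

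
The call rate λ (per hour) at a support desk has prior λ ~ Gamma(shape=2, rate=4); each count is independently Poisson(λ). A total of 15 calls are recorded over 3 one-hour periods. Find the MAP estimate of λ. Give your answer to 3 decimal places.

λ̂_MAP = 2.286

Σxᵢ = 15, n = 3.
Posterior ∝ λe^(−4λ) · λ^15e^(−3λ) = λ^16e^(−7λ), i.e. Gamma(shape=17, rate=7).
The mode of a Gamma(a, b) with a ≥ 1 (shape–rate) is (a−1)/b = 16/7 ≈ 2.286.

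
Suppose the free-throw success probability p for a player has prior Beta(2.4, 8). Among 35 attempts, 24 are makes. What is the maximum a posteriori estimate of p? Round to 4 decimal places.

Prior: Beta(2.4, 8).
Data: 24 successes in 35 trials. The binomial likelihood contributes p^24(1−p)^11, so the posterior is Beta(2.4+24, 8+11) = Beta(26.4, 19).
For Beta(a, b) with a, b > 1 the mode is (a−1)/(a+b−2) = 25.4/43.4 ≈ 0.5853.

p̂_MAP = 0.5853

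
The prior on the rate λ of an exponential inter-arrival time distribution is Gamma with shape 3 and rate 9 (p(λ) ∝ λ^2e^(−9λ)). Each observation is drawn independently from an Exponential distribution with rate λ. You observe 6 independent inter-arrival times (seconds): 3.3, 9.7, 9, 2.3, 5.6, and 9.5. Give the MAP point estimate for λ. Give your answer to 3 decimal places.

λ̂_MAP = 0.165

The Exponential(rate=λ) likelihood is ∝ λ^n e^(−λΣtᵢ). Here n = 6 and Σtᵢ = 3.3 + 9.7 + 9 + 2.3 + 5.6 + 9.5 = 39.4.
Posterior ∝ λ^2e^(−9λ) · λ^6e^(−39.4λ) = λ^8e^(−48.4λ), i.e. Gamma(9, 48.4).
Mode = (a−1)/b = 8/48.4 ≈ 0.165.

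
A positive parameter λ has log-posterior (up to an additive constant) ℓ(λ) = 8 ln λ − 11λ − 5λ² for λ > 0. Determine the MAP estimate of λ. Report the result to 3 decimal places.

ℓ'(λ) = 8/λ − 11 − 10λ. Setting this to zero and multiplying by λ: 10λ² + 11λ − 8 = 0.
λ = (−11 + √(11² + 4·10·8)) / (2·10) = (−11 + √441) / 20 = (−11 + 21)/20 = 1/2.
ℓ''(λ) = −8/λ² − 10 < 0, confirming a maximum.

λ̂_MAP = 0.500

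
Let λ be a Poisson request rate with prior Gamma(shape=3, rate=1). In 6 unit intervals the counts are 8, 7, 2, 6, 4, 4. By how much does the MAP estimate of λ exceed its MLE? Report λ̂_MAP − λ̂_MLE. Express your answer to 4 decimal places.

Σxᵢ = 31. Posterior is Gamma(34, 7); MAP = (34−1)/7 = 33/7 ≈ 4.71429.
MLE = x̄ = 31/6 ≈ 5.16667.
Difference = 33/7 − 31/6 = -19/42 ≈ -0.4524.

MAP − MLE = -0.4524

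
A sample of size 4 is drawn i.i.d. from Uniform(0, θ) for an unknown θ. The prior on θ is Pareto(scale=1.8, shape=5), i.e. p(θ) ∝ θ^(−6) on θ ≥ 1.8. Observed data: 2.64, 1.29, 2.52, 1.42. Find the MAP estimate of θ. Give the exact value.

The Uniform(0, θ) likelihood is θ^(−n) for θ ≥ max(xᵢ), zero otherwise. Here max(xᵢ) = 2.64.
Posterior ∝ θ^(−6) · θ^(−4) = θ^(−10) on θ ≥ max(1.8, 2.64) = 2.64.
This density is strictly decreasing in θ, so the posterior mode lies at the lower boundary of the support.

θ̂_MAP = 2.64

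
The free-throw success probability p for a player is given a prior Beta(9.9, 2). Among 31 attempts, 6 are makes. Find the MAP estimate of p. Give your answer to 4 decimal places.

p̂_MAP = 0.3643

Prior: Beta(9.9, 2).
Data: 6 successes in 31 trials. The binomial likelihood contributes p^6(1−p)^25, so the posterior is Beta(9.9+6, 2+25) = Beta(15.9, 27).
For Beta(a, b) with a, b > 1 the mode is (a−1)/(a+b−2) = 14.9/40.9 ≈ 0.3643.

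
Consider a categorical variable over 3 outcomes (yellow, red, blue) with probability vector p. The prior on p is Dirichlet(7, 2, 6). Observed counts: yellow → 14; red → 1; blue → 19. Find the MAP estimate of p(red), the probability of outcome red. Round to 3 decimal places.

The posterior is Dirichlet(αᵢ + nᵢ) = Dirichlet(21, 3, 25).
For a Dirichlet(a₁,…,a_K) with all aᵢ > 1, the mode has j-th component (aⱼ − 1)/(Σaᵢ − K).
Here Σaᵢ = 49 and K = 3, so p(red) = (3 − 1)/(49 − 3) = 2/46 ≈ 0.043.

MAP estimate of p(red) = 0.043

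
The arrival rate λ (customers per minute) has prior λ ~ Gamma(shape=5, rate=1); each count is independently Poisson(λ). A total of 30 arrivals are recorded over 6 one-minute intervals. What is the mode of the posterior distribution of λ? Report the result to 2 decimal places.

Σxᵢ = 30, n = 6.
Posterior ∝ λ^4e^(−1λ) · λ^30e^(−6λ) = λ^34e^(−7λ), i.e. Gamma(shape=35, rate=7).
The mode of a Gamma(a, b) with a ≥ 1 (shape–rate) is (a−1)/b = 34/7 ≈ 4.86.

λ̂_MAP = 4.86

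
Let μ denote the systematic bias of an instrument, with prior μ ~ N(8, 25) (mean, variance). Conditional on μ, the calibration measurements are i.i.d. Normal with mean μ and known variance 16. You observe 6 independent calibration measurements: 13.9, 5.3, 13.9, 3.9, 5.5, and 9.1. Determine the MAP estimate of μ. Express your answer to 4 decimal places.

n = 6; x̄ = (13.9 + 5.3 + 13.9 + 3.9 + 5.5 + 9.1)/6 = 51.6/6 = 8.6.
For a Normal prior and Normal likelihood with known variance, the posterior is Normal; its mode equals its mean, the precision-weighted average.
Prior precision 1/σ₀² = 1/25 = 0.04; data precision n/σ² = 6/16 = 0.375.
μ̂ = (0.04·8 + 0.375·8.6) / (0.04 + 0.375) = 3.545/0.415 = 709/83 ≈ 8.5422.

μ̂_MAP = 8.5422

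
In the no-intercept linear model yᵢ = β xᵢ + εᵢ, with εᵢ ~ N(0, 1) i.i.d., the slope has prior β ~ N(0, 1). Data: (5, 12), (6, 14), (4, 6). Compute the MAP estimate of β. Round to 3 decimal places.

log p(β | y) = −Σ(yᵢ − βxᵢ)²/(2·1) − β²/(2·1) + const.
Setting the derivative to zero: Σxᵢ(yᵢ − βxᵢ)/1 − β/1 = 0, so β = Σxᵢyᵢ / (Σxᵢ² + σ²/τ²).
Σxᵢyᵢ = 5·12 + 6·14 + 4·6 = 168; Σxᵢ² = 77; σ²/τ² = 1.
β̂_MAP = 168 / (77 + 1) = 168/78 ≈ 2.154.

β̂_MAP = 2.154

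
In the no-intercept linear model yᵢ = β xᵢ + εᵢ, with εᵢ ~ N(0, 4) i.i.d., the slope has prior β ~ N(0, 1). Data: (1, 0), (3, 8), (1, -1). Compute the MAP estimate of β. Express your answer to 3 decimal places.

β̂_MAP = 1.533

log p(β | y) = −Σ(yᵢ − βxᵢ)²/(2·4) − β²/(2·1) + const.
Setting the derivative to zero: Σxᵢ(yᵢ − βxᵢ)/4 − β/1 = 0, so β = Σxᵢyᵢ / (Σxᵢ² + σ²/τ²).
Σxᵢyᵢ = 1·0 + 3·8 + 1·(-1) = 23; Σxᵢ² = 11; σ²/τ² = 4.
β̂_MAP = 23 / (11 + 4) = 23/15 ≈ 1.533.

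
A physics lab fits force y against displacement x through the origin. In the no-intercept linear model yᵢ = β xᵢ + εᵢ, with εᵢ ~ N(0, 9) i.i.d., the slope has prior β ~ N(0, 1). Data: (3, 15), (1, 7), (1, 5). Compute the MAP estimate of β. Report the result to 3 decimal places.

β̂_MAP = 2.850

log p(β | y) = −Σ(yᵢ − βxᵢ)²/(2·9) − β²/(2·1) + const.
Setting the derivative to zero: Σxᵢ(yᵢ − βxᵢ)/9 − β/1 = 0, so β = Σxᵢyᵢ / (Σxᵢ² + σ²/τ²).
Σxᵢyᵢ = 3·15 + 1·7 + 1·5 = 57; Σxᵢ² = 11; σ²/τ² = 9.
β̂_MAP = 57 / (11 + 9) = 57/20 ≈ 2.850.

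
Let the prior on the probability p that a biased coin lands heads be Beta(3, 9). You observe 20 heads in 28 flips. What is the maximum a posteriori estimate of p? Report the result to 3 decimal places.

Prior: Beta(3, 9).
Data: 20 successes in 28 trials. The binomial likelihood contributes p^20(1−p)^8, so the posterior is Beta(3+20, 9+8) = Beta(23, 17).
For Beta(a, b) with a, b > 1 the mode is (a−1)/(a+b−2) = 22/38 ≈ 0.579.

p̂_MAP = 0.579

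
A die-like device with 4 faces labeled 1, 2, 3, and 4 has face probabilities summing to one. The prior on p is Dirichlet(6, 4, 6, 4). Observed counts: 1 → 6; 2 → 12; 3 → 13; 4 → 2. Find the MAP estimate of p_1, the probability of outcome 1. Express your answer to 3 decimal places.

MAP estimate: 0.224

The posterior is Dirichlet(αᵢ + nᵢ) = Dirichlet(12, 16, 19, 6).
For a Dirichlet(a₁,…,a_K) with all aᵢ > 1, the mode has j-th component (aⱼ − 1)/(Σaᵢ − K).
Here Σaᵢ = 53 and K = 4, so p_1 = (12 − 1)/(53 − 4) = 11/49 ≈ 0.224.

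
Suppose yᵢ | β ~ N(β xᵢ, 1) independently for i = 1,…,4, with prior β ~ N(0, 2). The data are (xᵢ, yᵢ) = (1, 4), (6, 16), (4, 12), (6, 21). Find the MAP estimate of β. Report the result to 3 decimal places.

β̂_MAP = 3.061

log p(β | y) = −Σ(yᵢ − βxᵢ)²/(2·1) − β²/(2·2) + const.
Setting the derivative to zero: Σxᵢ(yᵢ − βxᵢ)/1 − β/2 = 0, so β = Σxᵢyᵢ / (Σxᵢ² + σ²/τ²).
Σxᵢyᵢ = 1·4 + 6·16 + 4·12 + 6·21 = 274; Σxᵢ² = 89; σ²/τ² = 0.5.
β̂_MAP = 274 / (89 + 0.5) = 274/89.5 ≈ 3.061.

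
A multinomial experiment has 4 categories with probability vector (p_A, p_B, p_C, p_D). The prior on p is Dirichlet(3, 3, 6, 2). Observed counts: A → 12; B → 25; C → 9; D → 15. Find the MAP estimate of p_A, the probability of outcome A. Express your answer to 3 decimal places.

MAP estimate of p_A = 0.197

The posterior is Dirichlet(αᵢ + nᵢ) = Dirichlet(15, 28, 15, 17).
For a Dirichlet(a₁,…,a_K) with all aᵢ > 1, the mode has j-th component (aⱼ − 1)/(Σaᵢ − K).
Here Σaᵢ = 75 and K = 4, so p_A = (15 − 1)/(75 − 4) = 14/71 ≈ 0.197.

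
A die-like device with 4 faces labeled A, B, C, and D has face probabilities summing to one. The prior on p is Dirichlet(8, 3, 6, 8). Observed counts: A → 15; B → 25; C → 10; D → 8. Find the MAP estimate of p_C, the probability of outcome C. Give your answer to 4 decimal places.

The posterior is Dirichlet(αᵢ + nᵢ) = Dirichlet(23, 28, 16, 16).
For a Dirichlet(a₁,…,a_K) with all aᵢ > 1, the mode has j-th component (aⱼ − 1)/(Σaᵢ − K).
Here Σaᵢ = 83 and K = 4, so p_C = (16 − 1)/(83 − 4) = 15/79 ≈ 0.1899.

MAP estimate of p_C = 0.1899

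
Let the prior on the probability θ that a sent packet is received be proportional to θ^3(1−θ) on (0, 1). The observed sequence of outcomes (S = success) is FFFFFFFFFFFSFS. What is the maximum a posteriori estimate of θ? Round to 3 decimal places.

θ̂_MAP = 0.278

The prior density ∝ θ^3(1−θ)^1 is the kernel of Beta(4, 2).
Data: 2 successes in 14 trials (from the sequence). The binomial likelihood contributes θ^2(1−θ)^12, so the posterior is Beta(4+2, 2+12) = Beta(6, 14).
For Beta(a, b) with a, b > 1 the mode is (a−1)/(a+b−2) = 5/18 ≈ 0.278.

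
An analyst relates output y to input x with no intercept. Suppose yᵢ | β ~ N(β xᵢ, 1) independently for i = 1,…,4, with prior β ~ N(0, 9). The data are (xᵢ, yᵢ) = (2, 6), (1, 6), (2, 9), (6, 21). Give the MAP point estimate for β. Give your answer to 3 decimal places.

β̂_MAP = 3.591

log p(β | y) = −Σ(yᵢ − βxᵢ)²/(2·1) − β²/(2·9) + const.
Setting the derivative to zero: Σxᵢ(yᵢ − βxᵢ)/1 − β/9 = 0, so β = Σxᵢyᵢ / (Σxᵢ² + σ²/τ²).
Σxᵢyᵢ = 2·6 + 1·6 + 2·9 + 6·21 = 162; Σxᵢ² = 45; σ²/τ² = 1/9.
β̂_MAP = 162 / (45 + 1/9) = 162/(406/9) = 729/203 ≈ 3.591.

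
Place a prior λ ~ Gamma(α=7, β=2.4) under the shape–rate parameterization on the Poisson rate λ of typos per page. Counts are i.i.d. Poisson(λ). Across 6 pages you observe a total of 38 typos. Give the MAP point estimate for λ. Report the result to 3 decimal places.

Σxᵢ = 38, n = 6.
Posterior ∝ λ^6e^(−2.4λ) · λ^38e^(−6λ) = λ^44e^(−8.4λ), i.e. Gamma(shape=45, rate=8.4).
The mode of a Gamma(a, b) with a ≥ 1 (shape–rate) is (a−1)/b = 44/8.4 ≈ 5.238.

λ̂_MAP = 5.238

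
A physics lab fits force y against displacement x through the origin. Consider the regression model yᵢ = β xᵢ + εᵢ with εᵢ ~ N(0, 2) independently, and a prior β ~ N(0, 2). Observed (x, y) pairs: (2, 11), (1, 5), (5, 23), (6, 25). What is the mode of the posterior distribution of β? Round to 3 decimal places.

β̂_MAP = 4.358

log p(β | y) = −Σ(yᵢ − βxᵢ)²/(2·2) − β²/(2·2) + const.
Setting the derivative to zero: Σxᵢ(yᵢ − βxᵢ)/2 − β/2 = 0, so β = Σxᵢyᵢ / (Σxᵢ² + σ²/τ²).
Σxᵢyᵢ = 2·11 + 1·5 + 5·23 + 6·25 = 292; Σxᵢ² = 66; σ²/τ² = 1.
β̂_MAP = 292 / (66 + 1) = 292/67 ≈ 4.358.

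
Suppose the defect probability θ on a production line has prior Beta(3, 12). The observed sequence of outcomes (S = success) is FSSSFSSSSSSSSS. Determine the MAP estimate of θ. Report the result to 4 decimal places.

Prior: Beta(3, 12).
Data: 12 successes in 14 trials (from the sequence). The binomial likelihood contributes θ^12(1−θ)^2, so the posterior is Beta(3+12, 12+2) = Beta(15, 14).
For Beta(a, b) with a, b > 1 the mode is (a−1)/(a+b−2) = 14/27 ≈ 0.5185.

θ̂_MAP = 0.5185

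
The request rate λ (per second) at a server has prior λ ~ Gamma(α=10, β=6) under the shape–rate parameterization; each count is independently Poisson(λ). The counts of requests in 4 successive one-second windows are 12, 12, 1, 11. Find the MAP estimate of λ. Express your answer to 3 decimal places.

Σxᵢ = 12+12+1+11 = 36, with n = 4.
Posterior ∝ λ^9e^(−6λ) · λ^36e^(−4λ) = λ^45e^(−10λ), i.e. Gamma(shape=46, rate=10).
The mode of a Gamma(a, b) with a ≥ 1 (shape–rate) is (a−1)/b = 45/10 ≈ 4.500.

λ̂_MAP = 4.500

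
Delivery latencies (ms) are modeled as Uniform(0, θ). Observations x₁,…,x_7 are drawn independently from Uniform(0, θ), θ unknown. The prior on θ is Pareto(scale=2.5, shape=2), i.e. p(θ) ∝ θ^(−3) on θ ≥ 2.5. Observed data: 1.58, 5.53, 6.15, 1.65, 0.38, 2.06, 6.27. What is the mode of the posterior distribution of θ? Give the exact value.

θ̂_MAP = 6.27

The Uniform(0, θ) likelihood is θ^(−n) for θ ≥ max(xᵢ), zero otherwise. Here max(xᵢ) = 6.27.
Posterior ∝ θ^(−3) · θ^(−7) = θ^(−10) on θ ≥ max(2.5, 6.27) = 6.27.
This density is strictly decreasing in θ, so the posterior mode lies at the lower boundary of the support.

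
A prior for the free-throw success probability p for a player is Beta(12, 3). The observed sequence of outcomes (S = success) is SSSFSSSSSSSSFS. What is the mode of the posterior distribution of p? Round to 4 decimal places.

Prior: Beta(12, 3).
Data: 12 successes in 14 trials (from the sequence). The binomial likelihood contributes p^12(1−p)^2, so the posterior is Beta(12+12, 3+2) = Beta(24, 5).
For Beta(a, b) with a, b > 1 the mode is (a−1)/(a+b−2) = 23/27 ≈ 0.8519.

p̂_MAP = 0.8519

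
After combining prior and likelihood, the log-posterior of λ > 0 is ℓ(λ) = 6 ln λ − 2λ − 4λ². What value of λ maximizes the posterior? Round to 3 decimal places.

λ̂_MAP = 0.750

ℓ'(λ) = 6/λ − 2 − 8λ. Setting this to zero and multiplying by λ: 8λ² + 2λ − 6 = 0.
λ = (−2 + √(2² + 4·8·6)) / (2·8) = (−2 + √196) / 16 = (−2 + 14)/16 = 3/4.
ℓ''(λ) = −6/λ² − 8 < 0, confirming a maximum.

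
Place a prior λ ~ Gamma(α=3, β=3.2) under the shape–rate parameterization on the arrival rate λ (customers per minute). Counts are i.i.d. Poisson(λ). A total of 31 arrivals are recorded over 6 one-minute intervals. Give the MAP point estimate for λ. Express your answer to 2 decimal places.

Σxᵢ = 31, n = 6.
Posterior ∝ λ^2e^(−3.2λ) · λ^31e^(−6λ) = λ^33e^(−9.2λ), i.e. Gamma(shape=34, rate=9.2).
The mode of a Gamma(a, b) with a ≥ 1 (shape–rate) is (a−1)/b = 33/9.2 ≈ 3.59.

λ̂_MAP = 3.59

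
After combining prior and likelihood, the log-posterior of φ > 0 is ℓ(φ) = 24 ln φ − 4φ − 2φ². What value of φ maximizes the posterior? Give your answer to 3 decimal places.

ℓ'(φ) = 24/φ − 4 − 4φ. Setting this to zero and multiplying by φ: 4φ² + 4φ − 24 = 0.
φ = (−4 + √(4² + 4·4·24)) / (2·4) = (−4 + √400) / 8 = (−4 + 20)/8 = 2.
ℓ''(φ) = −24/φ² − 4 < 0, confirming a maximum.

φ̂_MAP = 2.000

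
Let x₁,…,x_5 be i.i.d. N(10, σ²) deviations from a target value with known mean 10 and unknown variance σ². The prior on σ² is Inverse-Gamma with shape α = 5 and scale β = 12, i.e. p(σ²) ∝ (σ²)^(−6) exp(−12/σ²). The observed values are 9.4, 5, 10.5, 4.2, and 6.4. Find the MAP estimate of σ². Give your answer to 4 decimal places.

Sum of squared deviations about the known mean: SS = (9.4−10)² + (5−10)² + (10.5−10)² + (4.2−10)² + (6.4−10)² = 72.21.
The Normal likelihood contributes (σ²)^(−n/2) exp(−SS/(2σ²)), so the posterior is Inverse-Gamma(α + n/2, β + SS/2) = Inverse-Gamma(7.5, 48.105).
The mode of Inverse-Gamma(a, b) is b/(a+1) = 48.105/8.5 ≈ 5.6594.

σ̂²_MAP = 5.6594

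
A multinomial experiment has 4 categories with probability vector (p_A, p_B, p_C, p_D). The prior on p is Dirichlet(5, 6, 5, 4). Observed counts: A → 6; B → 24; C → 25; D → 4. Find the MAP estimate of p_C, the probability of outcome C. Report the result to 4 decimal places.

The posterior is Dirichlet(αᵢ + nᵢ) = Dirichlet(11, 30, 30, 8).
For a Dirichlet(a₁,…,a_K) with all aᵢ > 1, the mode has j-th component (aⱼ − 1)/(Σaᵢ − K).
Here Σaᵢ = 79 and K = 4, so p_C = (30 − 1)/(79 − 4) = 29/75 ≈ 0.3867.

MAP estimate of p_C = 0.3867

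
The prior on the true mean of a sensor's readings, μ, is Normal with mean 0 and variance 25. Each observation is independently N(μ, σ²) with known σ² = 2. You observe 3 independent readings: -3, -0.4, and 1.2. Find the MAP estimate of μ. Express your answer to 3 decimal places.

μ̂_MAP = -0.714

n = 3; x̄ = ((-3) + (-0.4) + 1.2)/3 = -2.2/3 = -11/15 ≈ -0.7333.
For a Normal prior and Normal likelihood with known variance, the posterior is Normal; its mode equals its mean, the precision-weighted average.
Prior precision 1/σ₀² = 1/25 = 0.04; data precision n/σ² = 3/2 = 1.5.
μ̂ = (0.04·0 + 1.5·(-11/15)) / (0.04 + 1.5) = (-1.1)/1.54 = -5/7 ≈ -0.714.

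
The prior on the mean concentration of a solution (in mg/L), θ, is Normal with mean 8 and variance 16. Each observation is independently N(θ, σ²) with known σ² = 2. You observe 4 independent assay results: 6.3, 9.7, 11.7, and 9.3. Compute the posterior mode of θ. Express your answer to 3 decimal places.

n = 4; x̄ = (6.3 + 9.7 + 11.7 + 9.3)/4 = 37/4 = 9.25.
For a Normal prior and Normal likelihood with known variance, the posterior is Normal; its mode equals its mean, the precision-weighted average.
Prior precision 1/σ₀² = 1/16 = 0.0625; data precision n/σ² = 4/2 = 2.
θ̂ = (0.0625·8 + 2·9.25) / (0.0625 + 2) = 19/2.0625 = 304/33 ≈ 9.212.

θ̂_MAP = 9.212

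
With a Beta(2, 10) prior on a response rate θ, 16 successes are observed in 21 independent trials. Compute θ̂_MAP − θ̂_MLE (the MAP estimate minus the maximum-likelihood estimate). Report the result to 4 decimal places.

Posterior is Beta(18, 15); MAP = (18−1)/(33−2) = 17/31 ≈ 0.54839.
MLE ignores the prior: θ̂_MLE = k/n = 16/21 ≈ 0.76190.
Difference = 17/31 − 16/21 = -139/651 ≈ -0.2135.

MAP − MLE = -0.2135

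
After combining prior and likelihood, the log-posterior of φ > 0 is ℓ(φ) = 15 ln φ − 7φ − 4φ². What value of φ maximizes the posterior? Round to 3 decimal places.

φ̂_MAP = 1.000

ℓ'(φ) = 15/φ − 7 − 8φ. Setting this to zero and multiplying by φ: 8φ² + 7φ − 15 = 0.
φ = (−7 + √(7² + 4·8·15)) / (2·8) = (−7 + √529) / 16 = (−7 + 23)/16 = 1.
ℓ''(φ) = −15/φ² − 8 < 0, confirming a maximum.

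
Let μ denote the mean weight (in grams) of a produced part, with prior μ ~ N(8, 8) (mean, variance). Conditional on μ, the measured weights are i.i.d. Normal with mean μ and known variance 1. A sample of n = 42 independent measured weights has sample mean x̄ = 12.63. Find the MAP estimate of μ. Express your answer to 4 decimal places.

n = 42, x̄ = 12.63.
For a Normal prior and Normal likelihood with known variance, the posterior is Normal; its mode equals its mean, the precision-weighted average.
Prior precision 1/σ₀² = 1/8 = 0.125; data precision n/σ² = 42/1 = 42.
μ̂ = (0.125·8 + 42·12.63) / (0.125 + 42) = 531.46/42.125 = 106292/8425 ≈ 12.6163.

μ̂_MAP = 12.6163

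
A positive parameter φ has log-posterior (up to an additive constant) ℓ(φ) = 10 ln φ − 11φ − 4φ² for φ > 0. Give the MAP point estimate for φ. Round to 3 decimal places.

ℓ'(φ) = 10/φ − 11 − 8φ. Setting this to zero and multiplying by φ: 8φ² + 11φ − 10 = 0.
φ = (−11 + √(11² + 4·8·10)) / (2·8) = (−11 + √441) / 16 = (−11 + 21)/16 = 5/8.
ℓ''(φ) = −10/φ² − 8 < 0, confirming a maximum.

φ̂_MAP = 0.625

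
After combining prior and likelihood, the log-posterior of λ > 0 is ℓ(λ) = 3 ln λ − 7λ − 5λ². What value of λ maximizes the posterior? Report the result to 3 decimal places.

ℓ'(λ) = 3/λ − 7 − 10λ. Setting this to zero and multiplying by λ: 10λ² + 7λ − 3 = 0.
λ = (−7 + √(7² + 4·10·3)) / (2·10) = (−7 + √169) / 20 = (−7 + 13)/20 = 3/10.
ℓ''(λ) = −3/λ² − 10 < 0, confirming a maximum.

λ̂_MAP = 0.300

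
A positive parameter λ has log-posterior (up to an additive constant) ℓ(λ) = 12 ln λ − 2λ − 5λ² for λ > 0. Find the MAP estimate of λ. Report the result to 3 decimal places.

ℓ'(λ) = 12/λ − 2 − 10λ. Setting this to zero and multiplying by λ: 10λ² + 2λ − 12 = 0.
λ = (−2 + √(2² + 4·10·12)) / (2·10) = (−2 + √484) / 20 = (−2 + 22)/20 = 1.
ℓ''(λ) = −12/λ² − 10 < 0, confirming a maximum.

λ̂_MAP = 1.000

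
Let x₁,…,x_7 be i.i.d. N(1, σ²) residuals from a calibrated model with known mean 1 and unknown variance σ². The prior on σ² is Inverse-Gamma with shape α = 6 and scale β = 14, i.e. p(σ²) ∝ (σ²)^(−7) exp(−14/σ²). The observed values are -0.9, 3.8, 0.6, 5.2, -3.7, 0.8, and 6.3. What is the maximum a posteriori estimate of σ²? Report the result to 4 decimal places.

σ̂²_MAP = 5.1176

Sum of squared deviations about the known mean: SS = (-0.9−1)² + (3.8−1)² + (0.6−1)² + (5.2−1)² + (-3.7−1)² + (0.8−1)² + (6.3−1)² = 79.47.
The Normal likelihood contributes (σ²)^(−n/2) exp(−SS/(2σ²)), so the posterior is Inverse-Gamma(α + n/2, β + SS/2) = Inverse-Gamma(9.5, 53.735).
The mode of Inverse-Gamma(a, b) is b/(a+1) = 53.735/10.5 ≈ 5.1176.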